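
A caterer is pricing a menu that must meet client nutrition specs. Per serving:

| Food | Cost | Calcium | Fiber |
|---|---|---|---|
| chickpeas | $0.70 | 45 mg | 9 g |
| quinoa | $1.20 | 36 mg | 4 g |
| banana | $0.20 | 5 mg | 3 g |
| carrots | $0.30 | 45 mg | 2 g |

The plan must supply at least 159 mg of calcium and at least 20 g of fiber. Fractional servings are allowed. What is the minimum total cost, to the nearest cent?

Two binding constraints pin down two serving amounts, so the optimal mix uses at most two foods. The candidates are each food alone (scaled to the tighter of calcium/fiber) and each pair with both constraints tight.
chickpeas only: max(159/45, 20/9) = 3.533 servings → $2.47.
quinoa only: max(159/36, 20/4) = 5 servings → $6.00.
banana only: max(159/5, 20/3) = 31.8 servings → $6.36.
carrots only: max(159/45, 20/2) = 10 servings → $3.00.
chickpeas + quinoa with both tight: 0.5833 servings and 3.688 servings → $4.83.
chickpeas + banana with both targets exact would need a negative amount; discard.
chickpeas + carrots with both tight: 1.848 servings and 1.686 servings → $1.80.
quinoa + banana with both tight: 4.284 servings and 0.9545 servings → $5.33.
quinoa + carrots with both targets exact would need a negative amount; discard.
banana + carrots with both tight: 4.656 servings and 3.016 servings → $1.84.
So the least-cost plan costs $1.80.

$1.80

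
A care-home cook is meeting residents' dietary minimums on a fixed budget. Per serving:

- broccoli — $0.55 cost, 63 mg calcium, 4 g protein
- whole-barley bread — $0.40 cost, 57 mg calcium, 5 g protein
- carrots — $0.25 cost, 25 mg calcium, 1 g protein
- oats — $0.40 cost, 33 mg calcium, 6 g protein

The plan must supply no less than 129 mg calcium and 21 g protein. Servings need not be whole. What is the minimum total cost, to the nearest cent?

broccoli only: max(129/63, 21/4) = 5.25 servings → $2.89.
whole-barley bread only: max(129/57, 21/5) = 4.2 servings → $1.68.
carrots only: max(129/25, 21/1) = 21 servings → $5.25.
oats only: max(129/33, 21/6) = 3.909 servings → $1.56.
broccoli + whole-barley bread: intersection lies outside the first quadrant.
broccoli + carrots with both targets exact would need a negative amount; discard.
broccoli + oats with both tight: 0.3293 servings and 3.28 servings → $1.49.
whole-barley bread + carrots with both targets exact would need a negative amount; discard.
whole-barley bread + oats with both tight: 0.4576 servings and 3.119 servings → $1.43.
carrots + oats with both tight: 0.6923 servings and 3.385 servings → $1.53.
The minimum over all feasible corners is $1.43.

$1.43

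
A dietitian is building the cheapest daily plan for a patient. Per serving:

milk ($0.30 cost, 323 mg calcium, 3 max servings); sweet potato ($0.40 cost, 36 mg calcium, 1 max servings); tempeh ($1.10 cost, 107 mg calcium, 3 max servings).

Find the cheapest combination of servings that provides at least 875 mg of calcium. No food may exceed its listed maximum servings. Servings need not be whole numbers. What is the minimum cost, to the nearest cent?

Cost per mg of calcium: milk $0.0009, tempeh $0.0103, sweet potato $0.0111.
Take 2.709 servings of milk: +875.0 mg calcium for $0.81 (total $0.81, still need 0.0 mg).
Greedy by cheapest-per-mg is optimal for a single linear constraint, so the minimum cost is $0.81.

$0.81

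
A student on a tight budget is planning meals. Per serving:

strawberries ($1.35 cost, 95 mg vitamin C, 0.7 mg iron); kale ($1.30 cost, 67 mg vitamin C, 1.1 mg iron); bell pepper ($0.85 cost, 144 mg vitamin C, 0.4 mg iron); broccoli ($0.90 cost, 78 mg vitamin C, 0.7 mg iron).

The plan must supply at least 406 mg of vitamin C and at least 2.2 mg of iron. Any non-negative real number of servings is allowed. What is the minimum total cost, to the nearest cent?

$3.37

An LP optimum is at a vertex; with two nutrient constraints at most two foods are used. Check each candidate.
strawberries only: max(406/95, 2.2/0.7) = 4.274 servings → $5.77.
kale only: max(406/67, 2.2/1.1) = 6.06 servings → $7.88.
bell pepper only: max(406/144, 2.2/0.4) = 5.5 servings → $4.67.
broccoli only: max(406/78, 2.2/0.7) = 5.205 servings → $4.68.
strawberries + kale with both targets exact would need a negative amount; discard.
strawberries + bell pepper with both tight: 2.459 servings and 1.197 servings → $4.34.
strawberries + broccoli: the both-tight solution has a negative serving — not a feasible corner.
kale + bell pepper with both tight: 1.173 servings and 2.274 servings → $3.46.
kale + broccoli: the both-tight solution has a negative serving — not a feasible corner.
bell pepper + broccoli with both tight: 1.618 servings and 2.218 servings → $3.37.
So the least-cost plan costs $3.37.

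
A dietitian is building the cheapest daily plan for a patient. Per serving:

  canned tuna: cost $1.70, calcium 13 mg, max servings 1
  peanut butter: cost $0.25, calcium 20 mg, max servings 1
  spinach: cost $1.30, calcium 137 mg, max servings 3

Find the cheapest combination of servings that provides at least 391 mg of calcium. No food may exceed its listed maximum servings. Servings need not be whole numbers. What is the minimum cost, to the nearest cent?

Cost per mg of calcium: spinach $0.0095, peanut butter $0.0125, canned tuna $0.1308.
Take 2.854 servings of spinach: +391.0 mg calcium for $3.71 (total $3.71, still need 0.0 mg).
Greedy by cheapest-per-mg is optimal for a single linear constraint, so the minimum cost is $3.71.

$3.71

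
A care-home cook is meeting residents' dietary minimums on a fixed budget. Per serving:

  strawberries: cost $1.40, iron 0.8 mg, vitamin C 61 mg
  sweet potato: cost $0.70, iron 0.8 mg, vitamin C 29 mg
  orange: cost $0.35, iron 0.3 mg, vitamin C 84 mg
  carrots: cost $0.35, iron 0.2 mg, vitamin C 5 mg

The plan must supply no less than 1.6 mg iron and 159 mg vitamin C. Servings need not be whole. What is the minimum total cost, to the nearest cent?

strawberries only: max(1.6/0.8, 159/61) = 2.607 servings → $3.65.
sweet potato only: max(1.6/0.8, 159/29) = 5.483 servings → $3.84.
orange only: max(1.6/0.3, 159/84) = 5.333 servings → $1.87.
carrots only: max(1.6/0.2, 159/5) = 31.8 servings → $11.13.
strawberries + sweet potato: intersection lies outside the first quadrant.
strawberries + orange with both tight: 1.773 servings and 0.6053 servings → $2.69.
strawberries + carrots: intersection lies outside the first quadrant.
sweet potato + orange with both tight: 1.482 servings and 1.381 servings → $1.52.
sweet potato + carrots: the both-tight solution has a negative serving — not a feasible corner.
orange + carrots with both tight: 1.556 servings and 5.667 servings → $2.53.
The minimum over all feasible corners is $1.52.

$1.52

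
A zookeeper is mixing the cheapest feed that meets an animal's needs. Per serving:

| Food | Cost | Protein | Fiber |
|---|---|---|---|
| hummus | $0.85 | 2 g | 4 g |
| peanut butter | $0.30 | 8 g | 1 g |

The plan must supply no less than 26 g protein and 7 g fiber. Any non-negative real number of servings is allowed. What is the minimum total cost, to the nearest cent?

hummus only: max(26/2, 7/4) = 13 servings → $11.05.
peanut butter only: max(26/8, 7/1) = 7 servings → $2.10.
hummus + peanut butter with both tight: 1 serving and 3 servings → $1.75.
The minimum over all feasible corners is $1.75.

$1.75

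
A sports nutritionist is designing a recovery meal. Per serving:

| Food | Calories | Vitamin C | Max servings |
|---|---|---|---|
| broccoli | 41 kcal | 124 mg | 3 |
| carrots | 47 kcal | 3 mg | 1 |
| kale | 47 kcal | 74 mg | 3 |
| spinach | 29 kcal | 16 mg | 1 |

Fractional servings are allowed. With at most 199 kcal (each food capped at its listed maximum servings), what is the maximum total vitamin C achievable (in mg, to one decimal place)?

491.7 mg

Vitamin C per kcal: broccoli 3.024, kale 1.574, spinach 0.5517, carrots 0.06383.
Take 3 servings of broccoli: uses 123 kcal, +372.0 mg vitamin C (running total 372.0 mg).
Take 1.617 servings of kale: uses 76 kcal, +119.7 mg vitamin C (running total 491.7 mg).
Greedy by best ratio exhausts the calories allowance optimally: 491.7 mg.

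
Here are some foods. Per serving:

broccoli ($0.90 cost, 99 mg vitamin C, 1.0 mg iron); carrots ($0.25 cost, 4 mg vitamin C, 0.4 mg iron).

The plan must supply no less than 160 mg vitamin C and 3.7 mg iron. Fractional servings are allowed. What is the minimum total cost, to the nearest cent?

$2.69

With two linear requirements the optimum uses one or two foods; enumerate the corners.
broccoli only: max(160/99, 3.7/1.0) = 3.7 servings → $3.33.
carrots only: max(160/4, 3.7/0.4) = 40 servings → $10.00.
broccoli + carrots with both tight: 1.382 servings and 5.795 servings → $2.69.
Cheapest feasible corner: $2.69.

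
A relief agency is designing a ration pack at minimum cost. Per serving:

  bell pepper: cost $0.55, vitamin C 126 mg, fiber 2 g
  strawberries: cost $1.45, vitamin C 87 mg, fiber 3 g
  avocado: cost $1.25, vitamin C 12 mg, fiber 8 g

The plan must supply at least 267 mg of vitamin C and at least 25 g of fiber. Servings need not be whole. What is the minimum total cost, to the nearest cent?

Check every corner: each single food scaled to meet both minima, and each pair solved so both constraints bind.
bell pepper only: max(267/126, 25/2) = 12.5 servings → $6.88.
strawberries only: max(267/87, 25/3) = 8.333 servings → $12.08.
avocado only: max(267/12, 25/8) = 22.25 servings → $27.81.
bell pepper + strawberries: intersection lies outside the first quadrant.
bell pepper + avocado with both tight: 1.866 servings and 2.659 servings → $4.35.
strawberries + avocado with both tight: 2.782 servings and 2.082 servings → $6.64.
The minimum over all feasible corners is $4.35.

$4.35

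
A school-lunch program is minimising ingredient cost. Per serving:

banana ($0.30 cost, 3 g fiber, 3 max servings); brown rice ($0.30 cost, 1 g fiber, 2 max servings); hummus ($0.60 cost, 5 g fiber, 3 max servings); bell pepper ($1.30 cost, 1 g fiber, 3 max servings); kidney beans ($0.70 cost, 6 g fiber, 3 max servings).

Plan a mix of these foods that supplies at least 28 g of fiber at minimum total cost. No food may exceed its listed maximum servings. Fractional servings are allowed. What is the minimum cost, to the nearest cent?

Cost per g of fiber: banana $0.1000, kidney beans $0.1167, hummus $0.1200, brown rice $0.3000, bell pepper $1.3000.
Take 3 servings of banana: +9.0 g fiber for $0.90 (total $0.90, still need 19.0 g).
Take 3 servings of kidney beans: +18.0 g fiber for $2.10 (total $3.00, still need 1.0 g).
Take 0.2 servings of hummus: +1.0 g fiber for $0.12 (total $3.12, still need 0.0 g).
Filling from the cheapest source first is optimal under one linear minimum: $3.12.

$3.12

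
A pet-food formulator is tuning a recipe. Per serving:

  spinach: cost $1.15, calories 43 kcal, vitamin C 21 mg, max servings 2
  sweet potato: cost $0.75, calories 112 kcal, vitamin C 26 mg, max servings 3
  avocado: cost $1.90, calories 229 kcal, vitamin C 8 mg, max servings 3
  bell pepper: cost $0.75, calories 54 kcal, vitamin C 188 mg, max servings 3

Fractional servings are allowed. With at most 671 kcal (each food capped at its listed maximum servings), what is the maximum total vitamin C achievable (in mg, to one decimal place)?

Vitamin C per kcal: bell pepper 3.481, spinach 0.4884, sweet potato 0.2321, avocado 0.03493.
Take 3 servings of bell pepper: uses 162 kcal, +564.0 mg vitamin C (running total 564.0 mg).
Take 2 servings of spinach: uses 86 kcal, +42.0 mg vitamin C (running total 606.0 mg).
Take 3 servings of sweet potato: uses 336 kcal, +78.0 mg vitamin C (running total 684.0 mg).
Take 0.3799 servings of avocado: uses 87 kcal, +3.0 mg vitamin C (running total 687.0 mg).
Greedy by best ratio exhausts the calories allowance optimally: 687.0 mg.

687.0 mg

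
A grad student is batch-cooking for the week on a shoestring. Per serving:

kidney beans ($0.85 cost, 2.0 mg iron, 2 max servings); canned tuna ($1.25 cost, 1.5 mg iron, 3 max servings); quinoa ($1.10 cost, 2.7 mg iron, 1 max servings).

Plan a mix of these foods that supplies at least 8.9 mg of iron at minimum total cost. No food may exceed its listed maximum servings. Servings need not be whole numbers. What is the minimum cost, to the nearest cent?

Cost per mg of iron: quinoa $0.4074, kidney beans $0.4250, canned tuna $0.8333.
Take 1 serving of quinoa: +2.7 mg iron for $1.10 (total $1.10, still need 6.2 mg).
Take 2 servings of kidney beans: +4.0 mg iron for $1.70 (total $2.80, still need 2.2 mg).
Take 1.467 servings of canned tuna: +2.2 mg iron for $1.83 (total $4.63, still need 0.0 mg).
Filling from the cheapest source first is optimal under one linear minimum: $4.63.

$4.63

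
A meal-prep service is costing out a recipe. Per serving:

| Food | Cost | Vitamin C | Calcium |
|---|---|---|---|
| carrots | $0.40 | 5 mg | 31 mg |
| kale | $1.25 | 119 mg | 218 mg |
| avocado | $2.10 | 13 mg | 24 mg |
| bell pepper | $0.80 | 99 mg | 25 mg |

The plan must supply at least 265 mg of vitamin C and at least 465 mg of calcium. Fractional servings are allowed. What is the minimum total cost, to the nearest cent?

$2.75

An LP optimum is at a vertex; with two nutrient constraints at most two foods are used. Check each candidate.
carrots only: max(265/5, 465/31) = 53 servings → $21.20.
kale only: max(265/119, 465/218) = 2.227 servings → $2.78.
avocado only: max(265/13, 465/24) = 20.38 servings → $42.81.
bell pepper only: max(265/99, 465/25) = 18.6 servings → $14.88.
carrots + kale: the both-tight solution has a negative serving — not a feasible corner.
carrots + avocado: the both-tight solution has a negative serving — not a feasible corner.
carrots + bell pepper with both tight: 13.39 servings and 2.001 servings → $6.96.
kale + avocado: intersection lies outside the first quadrant.
kale + bell pepper with both tight: 2.118 servings and 0.1309 servings → $2.75.
avocado + bell pepper with both tight: 19.22 servings and 0.1536 servings → $40.47.
Cheapest feasible corner: $2.75.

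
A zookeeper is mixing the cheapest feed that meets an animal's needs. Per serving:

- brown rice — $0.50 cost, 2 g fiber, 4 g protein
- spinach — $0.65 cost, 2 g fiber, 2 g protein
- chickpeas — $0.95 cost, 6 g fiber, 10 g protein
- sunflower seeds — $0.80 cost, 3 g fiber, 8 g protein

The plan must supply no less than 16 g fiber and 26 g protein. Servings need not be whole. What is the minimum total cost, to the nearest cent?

A basic optimal solution has at most two foods positive. Try each food alone and each pair with both targets met exactly.
brown rice only: max(16/2, 26/4) = 8 servings → $4.00.
spinach only: max(16/2, 26/2) = 13 servings → $8.45.
chickpeas only: max(16/6, 26/10) = 2.667 servings → $2.53.
sunflower seeds only: max(16/3, 26/8) = 5.333 servings → $4.27.
brown rice + spinach with both tight: 5 servings and 3 servings → $4.45.
brown rice + chickpeas: intersection lies outside the first quadrant.
brown rice + sunflower seeds with both targets exact would need a negative amount; discard.
spinach + chickpeas with both tight: 0.5 servings and 2.5 servings → $2.70.
spinach + sunflower seeds with both tight: 5 servings and 2 servings → $4.85.
chickpeas + sunflower seeds: intersection lies outside the first quadrant.
So the least-cost plan costs $2.53.

$2.53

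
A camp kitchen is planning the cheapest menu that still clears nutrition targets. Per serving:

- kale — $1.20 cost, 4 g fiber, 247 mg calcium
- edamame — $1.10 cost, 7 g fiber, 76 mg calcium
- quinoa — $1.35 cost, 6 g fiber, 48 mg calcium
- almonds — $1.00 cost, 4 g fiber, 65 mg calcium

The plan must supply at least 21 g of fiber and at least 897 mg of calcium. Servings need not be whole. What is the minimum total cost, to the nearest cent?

For a min-cost LP with two ≥-constraints, a basic feasible solution has at most two positive variables.
kale only: max(21/4, 897/247) = 5.25 servings → $6.30.
edamame only: max(21/7, 897/76) = 11.8 servings → $12.98.
quinoa only: max(21/6, 897/48) = 18.69 servings → $25.23.
almonds only: max(21/4, 897/65) = 13.8 servings → $13.80.
kale + edamame with both tight: 3.286 servings and 1.122 servings → $5.18.
kale + quinoa with both tight: 3.391 servings and 1.24 servings → $5.74.
kale + almonds with both tight: 3.054 servings and 2.196 servings → $5.86.
edamame + quinoa: the both-tight solution has a negative serving — not a feasible corner.
edamame + almonds: intersection lies outside the first quadrant.
quinoa + almonds: intersection lies outside the first quadrant.
So the least-cost plan costs $5.18.

$5.18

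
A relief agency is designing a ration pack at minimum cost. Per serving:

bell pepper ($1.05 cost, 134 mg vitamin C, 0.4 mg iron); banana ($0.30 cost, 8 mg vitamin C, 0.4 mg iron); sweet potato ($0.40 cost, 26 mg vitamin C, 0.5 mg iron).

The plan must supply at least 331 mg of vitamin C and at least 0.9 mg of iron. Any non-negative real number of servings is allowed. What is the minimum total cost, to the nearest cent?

$2.59

Check every corner: each single food scaled to meet both minima, and each pair solved so both constraints bind.
bell pepper only: max(331/134, 0.9/0.4) = 2.47 servings → $2.59.
banana only: max(331/8, 0.9/0.4) = 41.38 servings → $12.41.
sweet potato only: max(331/26, 0.9/0.5) = 12.73 servings → $5.09.
bell pepper + banana: intersection lies outside the first quadrant.
bell pepper + sweet potato: intersection lies outside the first quadrant.
banana + sweet potato: intersection lies outside the first quadrant.
The minimum over all feasible corners is $2.59.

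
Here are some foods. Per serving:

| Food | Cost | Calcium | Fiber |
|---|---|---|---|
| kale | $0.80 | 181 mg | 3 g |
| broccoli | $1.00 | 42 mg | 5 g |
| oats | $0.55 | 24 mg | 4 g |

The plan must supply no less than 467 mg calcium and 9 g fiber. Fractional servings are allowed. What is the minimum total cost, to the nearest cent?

$2.22

This is a tiny linear program; its minimum lies at a vertex of the feasible set. List the vertices and price them.
kale only: max(467/181, 9/3) = 3 servings → $2.40.
broccoli only: max(467/42, 9/5) = 11.12 servings → $11.12.
oats only: max(467/24, 9/4) = 19.46 servings → $10.70.
kale + broccoli with both tight: 2.512 servings and 0.2927 servings → $2.30.
kale + oats with both tight: 2.534 servings and 0.3497 servings → $2.22.
broccoli + oats: the both-tight solution has a negative serving — not a feasible corner.
The minimum over all feasible corners is $2.22.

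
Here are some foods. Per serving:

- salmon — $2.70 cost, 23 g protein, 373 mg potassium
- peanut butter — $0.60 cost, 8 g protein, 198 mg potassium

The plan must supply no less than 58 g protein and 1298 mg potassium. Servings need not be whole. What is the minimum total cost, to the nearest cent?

$4.35

salmon only: max(58/23, 1298/373) = 3.48 servings → $9.40.
peanut butter only: max(58/8, 1298/198) = 7.25 servings → $4.35.
salmon + peanut butter with both tight: 0.7006 servings and 5.236 servings → $5.03.
So the least-cost plan costs $4.35.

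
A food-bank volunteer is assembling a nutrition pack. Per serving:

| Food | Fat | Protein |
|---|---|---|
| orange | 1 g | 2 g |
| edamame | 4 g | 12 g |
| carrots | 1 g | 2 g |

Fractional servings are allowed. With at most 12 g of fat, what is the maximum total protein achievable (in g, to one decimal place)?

Protein per g fat: edamame 3, orange 2, carrots 2.
With no serving limits, spend the whole fat allowance on edamame: 12 g / 4 g × 12 g = 36.0 g.

36.0 g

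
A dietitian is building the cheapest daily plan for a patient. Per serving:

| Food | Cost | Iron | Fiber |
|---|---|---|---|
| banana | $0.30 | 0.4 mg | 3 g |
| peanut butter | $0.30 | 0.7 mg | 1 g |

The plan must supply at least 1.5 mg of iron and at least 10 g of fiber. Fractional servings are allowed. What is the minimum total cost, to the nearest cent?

A basic optimal solution has at most two foods positive. Try each food alone and each pair with both targets met exactly.
banana only: max(1.5/0.4, 10/3) = 3.75 servings → $1.12.
peanut butter only: max(1.5/0.7, 10/1) = 10 servings → $3.00.
banana + peanut butter with both tight: 3.235 servings and 0.2941 servings → $1.06.
The minimum over all feasible corners is $1.06.

$1.06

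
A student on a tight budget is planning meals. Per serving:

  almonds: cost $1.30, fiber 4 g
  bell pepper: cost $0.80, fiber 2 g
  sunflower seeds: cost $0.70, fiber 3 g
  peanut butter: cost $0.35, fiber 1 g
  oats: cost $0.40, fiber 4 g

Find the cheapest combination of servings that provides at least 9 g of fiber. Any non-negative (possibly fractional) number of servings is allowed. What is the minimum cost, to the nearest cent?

Cost per g of fiber: oats $0.1000, sunflower seeds $0.2333, almonds $0.3250, peanut butter $0.3500, bell pepper $0.4000.
With no serving limits, use only oats: 9 g / 4 g = 2.25 servings × $0.40 = $0.90.

$0.90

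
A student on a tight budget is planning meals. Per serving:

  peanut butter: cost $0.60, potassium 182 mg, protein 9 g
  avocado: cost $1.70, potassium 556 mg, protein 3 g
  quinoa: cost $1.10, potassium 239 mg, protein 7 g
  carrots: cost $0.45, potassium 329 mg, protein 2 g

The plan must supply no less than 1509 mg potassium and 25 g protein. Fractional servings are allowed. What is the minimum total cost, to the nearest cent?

$2.77

Compare the cost at each extreme point of the feasible region.
peanut butter only: max(1509/182, 25/9) = 8.291 servings → $4.97.
avocado only: max(1509/556, 25/3) = 8.333 servings → $14.17.
quinoa only: max(1509/239, 25/7) = 6.314 servings → $6.95.
carrots only: max(1509/329, 25/2) = 12.5 servings → $5.62.
peanut butter + avocado with both tight: 2.103 servings and 2.026 servings → $4.71.
peanut butter + quinoa: intersection lies outside the first quadrant.
peanut butter + carrots with both tight: 2.005 servings and 3.477 servings → $2.77.
avocado + quinoa with both tight: 1.445 servings and 2.952 servings → $5.70.
avocado + carrots: the both-tight solution has a negative serving — not a feasible corner.
quinoa + carrots with both tight: 2.853 servings and 2.514 servings → $4.27.
The minimum over all feasible corners is $2.77.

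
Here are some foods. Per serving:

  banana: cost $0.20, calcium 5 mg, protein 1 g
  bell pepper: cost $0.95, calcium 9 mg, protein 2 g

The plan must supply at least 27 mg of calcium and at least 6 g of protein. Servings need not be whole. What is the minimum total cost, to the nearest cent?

$1.20

banana only: max(27/5, 6/1) = 6 servings → $1.20.
bell pepper only: max(27/9, 6/2) = 3 servings → $2.85.
banana + bell pepper with both tight: 0 servings and 3 servings → $2.85.
So the least-cost plan costs $1.20.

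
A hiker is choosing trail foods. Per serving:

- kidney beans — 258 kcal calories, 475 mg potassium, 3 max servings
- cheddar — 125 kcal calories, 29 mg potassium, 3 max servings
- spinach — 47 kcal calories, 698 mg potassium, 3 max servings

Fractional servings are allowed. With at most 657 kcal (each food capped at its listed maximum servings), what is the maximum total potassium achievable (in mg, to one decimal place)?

Potassium per kcal: spinach 14.85, kidney beans 1.841, cheddar 0.232.
Take 3 servings of spinach: uses 141 kcal, +2094.0 mg potassium (running total 2094.0 mg).
Take 2 servings of kidney beans: uses 516 kcal, +950.0 mg potassium (running total 3044.0 mg).
Filling greedily by potassium-per-kcal is optimal for one linear limit, giving 3044.0 mg.

3044.0 mg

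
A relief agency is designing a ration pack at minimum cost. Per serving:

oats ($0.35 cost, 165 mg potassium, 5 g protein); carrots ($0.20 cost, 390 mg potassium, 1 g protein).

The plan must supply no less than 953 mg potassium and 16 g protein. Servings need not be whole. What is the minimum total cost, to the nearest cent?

Compare the cost at each extreme point of the feasible region.
oats only: max(953/165, 16/5) = 5.776 servings → $2.02.
carrots only: max(953/390, 16/1) = 16 servings → $3.20.
oats + carrots with both tight: 2.962 servings and 1.19 servings → $1.27.
Cheapest feasible corner: $1.27.

$1.27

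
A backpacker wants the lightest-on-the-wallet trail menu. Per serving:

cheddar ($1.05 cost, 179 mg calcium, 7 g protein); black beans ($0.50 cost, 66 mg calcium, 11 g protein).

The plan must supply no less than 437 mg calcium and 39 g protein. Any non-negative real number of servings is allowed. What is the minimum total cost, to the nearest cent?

Compare the cost at each extreme point of the feasible region.
cheddar only: max(437/179, 39/7) = 5.571 servings → $5.85.
black beans only: max(437/66, 39/11) = 6.621 servings → $3.31.
cheddar + black beans with both tight: 1.482 servings and 2.603 servings → $2.86.
Cheapest feasible corner: $2.86.

$2.86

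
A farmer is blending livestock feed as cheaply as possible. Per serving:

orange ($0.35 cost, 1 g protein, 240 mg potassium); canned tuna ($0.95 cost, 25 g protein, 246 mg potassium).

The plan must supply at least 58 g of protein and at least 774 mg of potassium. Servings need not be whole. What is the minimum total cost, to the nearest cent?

$2.48

An LP optimum is at a vertex; with two nutrient constraints at most two foods are used. Check each candidate.
orange only: max(58/1, 774/240) = 58 servings → $20.30.
canned tuna only: max(58/25, 774/246) = 3.146 servings → $2.99.
orange + canned tuna with both tight: 0.8832 servings and 2.285 servings → $2.48.
Cheapest feasible corner: $2.48.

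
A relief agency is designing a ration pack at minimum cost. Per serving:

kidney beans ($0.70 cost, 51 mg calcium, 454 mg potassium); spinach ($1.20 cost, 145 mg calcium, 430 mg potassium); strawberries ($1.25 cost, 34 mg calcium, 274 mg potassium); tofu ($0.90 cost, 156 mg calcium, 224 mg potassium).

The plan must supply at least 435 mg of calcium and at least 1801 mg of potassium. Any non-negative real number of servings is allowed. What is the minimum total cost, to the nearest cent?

$3.76

kidney beans only: max(435/51, 1801/454) = 8.529 servings → $5.97.
spinach only: max(435/145, 1801/430) = 4.188 servings → $5.03.
strawberries only: max(435/34, 1801/274) = 12.79 servings → $15.99.
tofu only: max(435/156, 1801/224) = 8.04 servings → $7.24.
kidney beans + spinach with both tight: 1.688 servings and 2.406 servings → $4.07.
kidney beans + strawberries: the both-tight solution has a negative serving — not a feasible corner.
kidney beans + tofu with both tight: 3.089 servings and 1.778 servings → $3.76.
spinach + strawberries with both tight: 2.308 servings and 2.951 servings → $6.46.
spinach + tofu: the both-tight solution has a negative serving — not a feasible corner.
strawberries + tofu with both tight: 5.224 servings and 1.65 servings → $8.02.
So the least-cost plan costs $3.76.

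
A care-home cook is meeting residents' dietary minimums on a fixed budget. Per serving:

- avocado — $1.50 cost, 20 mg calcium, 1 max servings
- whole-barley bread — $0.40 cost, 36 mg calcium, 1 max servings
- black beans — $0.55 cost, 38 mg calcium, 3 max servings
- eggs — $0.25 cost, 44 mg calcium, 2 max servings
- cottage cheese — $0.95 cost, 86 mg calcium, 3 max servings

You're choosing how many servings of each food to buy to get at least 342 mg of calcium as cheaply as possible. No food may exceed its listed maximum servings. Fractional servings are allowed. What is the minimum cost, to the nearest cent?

$3.31

Cost per mg of calcium: eggs $0.0057, cottage cheese $0.0110, whole-barley bread $0.0111, black beans $0.0145, avocado $0.0750.
Take 2 servings of eggs: +88.0 mg calcium for $0.50 (total $0.50, still need 254.0 mg).
Take 2.953 servings of cottage cheese: +254.0 mg calcium for $2.81 (total $3.31, still need 0.0 mg).
Greedy by cheapest-per-mg is optimal for a single linear constraint, so the minimum cost is $3.31.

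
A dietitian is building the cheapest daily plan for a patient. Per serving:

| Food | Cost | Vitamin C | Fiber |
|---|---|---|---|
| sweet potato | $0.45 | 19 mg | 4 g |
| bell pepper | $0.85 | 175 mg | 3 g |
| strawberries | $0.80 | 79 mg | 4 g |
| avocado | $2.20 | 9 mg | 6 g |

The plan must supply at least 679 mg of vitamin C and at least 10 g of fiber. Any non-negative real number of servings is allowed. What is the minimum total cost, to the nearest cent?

$3.30

An LP optimum is at a vertex; with two nutrient constraints at most two foods are used. Check each candidate.
sweet potato only: max(679/19, 10/4) = 35.74 servings → $16.08.
bell pepper only: max(679/175, 10/3) = 3.88 servings → $3.30.
strawberries only: max(679/79, 10/4) = 8.595 servings → $6.88.
avocado only: max(679/9, 10/6) = 75.44 servings → $165.98.
sweet potato + bell pepper: the both-tight solution has a negative serving — not a feasible corner.
sweet potato + strawberries: the both-tight solution has a negative serving — not a feasible corner.
sweet potato + avocado: intersection lies outside the first quadrant.
bell pepper + strawberries: the both-tight solution has a negative serving — not a feasible corner.
bell pepper + avocado with both targets exact would need a negative amount; discard.
strawberries + avocado: intersection lies outside the first quadrant.
So the least-cost plan costs $3.30.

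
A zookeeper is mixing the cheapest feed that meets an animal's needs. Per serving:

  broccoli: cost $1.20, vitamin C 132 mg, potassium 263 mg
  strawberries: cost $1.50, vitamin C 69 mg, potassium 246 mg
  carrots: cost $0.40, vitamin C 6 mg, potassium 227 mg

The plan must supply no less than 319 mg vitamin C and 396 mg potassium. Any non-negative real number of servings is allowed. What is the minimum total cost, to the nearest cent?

$2.90

A basic optimal solution has at most two foods positive. Try each food alone and each pair with both targets met exactly.
broccoli only: max(319/132, 396/263) = 2.417 servings → $2.90.
strawberries only: max(319/69, 396/246) = 4.623 servings → $6.93.
carrots only: max(319/6, 396/227) = 53.17 servings → $21.27.
broccoli + strawberries: the both-tight solution has a negative serving — not a feasible corner.
broccoli + carrots: the both-tight solution has a negative serving — not a feasible corner.
strawberries + carrots: intersection lies outside the first quadrant.
The minimum over all feasible corners is $2.90.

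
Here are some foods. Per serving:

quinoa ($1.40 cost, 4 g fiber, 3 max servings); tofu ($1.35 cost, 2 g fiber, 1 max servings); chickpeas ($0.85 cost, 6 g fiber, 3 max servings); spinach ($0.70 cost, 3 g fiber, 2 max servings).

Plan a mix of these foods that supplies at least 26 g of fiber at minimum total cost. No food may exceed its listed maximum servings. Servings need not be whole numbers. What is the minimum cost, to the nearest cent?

Cost per g of fiber: chickpeas $0.1417, spinach $0.2333, quinoa $0.3500, tofu $0.6750.
Take 3 servings of chickpeas: +18.0 g fiber for $2.55 (total $2.55, still need 8.0 g).
Take 2 servings of spinach: +6.0 g fiber for $1.40 (total $3.95, still need 2.0 g).
Take 0.5 servings of quinoa: +2.0 g fiber for $0.70 (total $4.65, still need 0.0 g).
Greedy by cheapest-per-g is optimal for a single linear constraint, so the minimum cost is $4.65.

$4.65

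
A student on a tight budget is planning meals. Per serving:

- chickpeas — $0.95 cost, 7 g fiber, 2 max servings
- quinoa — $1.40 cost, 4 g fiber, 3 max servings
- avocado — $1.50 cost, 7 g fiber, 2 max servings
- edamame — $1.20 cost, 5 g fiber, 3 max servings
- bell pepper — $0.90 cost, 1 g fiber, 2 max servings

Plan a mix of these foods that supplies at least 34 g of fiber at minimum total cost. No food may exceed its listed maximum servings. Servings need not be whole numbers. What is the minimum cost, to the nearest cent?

Cost per g of fiber: chickpeas $0.1357, avocado $0.2143, edamame $0.2400, quinoa $0.3500, bell pepper $0.9000.
Take 2 servings of chickpeas: +14.0 g fiber for $1.90 (total $1.90, still need 20.0 g).
Take 2 servings of avocado: +14.0 g fiber for $3.00 (total $4.90, still need 6.0 g).
Take 1.2 servings of edamame: +6.0 g fiber for $1.44 (total $6.34, still need 0.0 g).
Greedy by cheapest-per-g is optimal for a single linear constraint, so the minimum cost is $6.34.

$6.34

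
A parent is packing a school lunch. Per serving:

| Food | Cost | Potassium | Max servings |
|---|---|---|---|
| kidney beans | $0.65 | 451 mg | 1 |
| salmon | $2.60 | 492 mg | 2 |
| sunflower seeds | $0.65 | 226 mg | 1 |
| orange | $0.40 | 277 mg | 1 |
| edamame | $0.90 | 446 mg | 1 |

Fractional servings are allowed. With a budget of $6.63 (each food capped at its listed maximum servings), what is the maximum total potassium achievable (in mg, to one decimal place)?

2162.6 mg

Potassium per dollar: kidney beans 693.8, orange 692.5, edamame 495.6, sunflower seeds 347.7, salmon 189.2.
Take 1 serving of kidney beans: spends $0.65, +451.0 mg potassium (running total 451.0 mg).
Take 1 serving of orange: spends $0.40, +277.0 mg potassium (running total 728.0 mg).
Take 1 serving of edamame: spends $0.90, +446.0 mg potassium (running total 1174.0 mg).
Take 1 serving of sunflower seeds: spends $0.65, +226.0 mg potassium (running total 1400.0 mg).
Take 1.55 servings of salmon: spends $4.03, +762.6 mg potassium (running total 2162.6 mg).
Greedy by best ratio exhausts the cost allowance optimally: 2162.6 mg.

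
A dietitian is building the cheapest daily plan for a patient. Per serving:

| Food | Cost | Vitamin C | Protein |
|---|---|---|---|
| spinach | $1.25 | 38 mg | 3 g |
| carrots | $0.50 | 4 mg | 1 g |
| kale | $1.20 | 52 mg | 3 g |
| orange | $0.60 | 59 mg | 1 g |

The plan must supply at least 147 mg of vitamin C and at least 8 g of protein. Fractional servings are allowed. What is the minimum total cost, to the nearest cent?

At the optimum either one food covers both requirements or two foods hit both targets exactly; no other combination can be cheaper.
spinach only: max(147/38, 8/3) = 3.868 servings → $4.84.
carrots only: max(147/4, 8/1) = 36.75 servings → $18.38.
kale only: max(147/52, 8/3) = 2.827 servings → $3.39.
orange only: max(147/59, 8/1) = 8 servings → $4.80.
spinach + carrots with both targets exact would need a negative amount; discard.
spinach + kale: the both-tight solution has a negative serving — not a feasible corner.
spinach + orange with both tight: 2.338 servings and 0.9856 servings → $3.51.
carrots + kale: the both-tight solution has a negative serving — not a feasible corner.
carrots + orange with both tight: 5.909 servings and 2.091 servings → $4.21.
kale + orange with both tight: 2.6 servings and 0.2 servings → $3.24.
So the least-cost plan costs $3.24.

$3.24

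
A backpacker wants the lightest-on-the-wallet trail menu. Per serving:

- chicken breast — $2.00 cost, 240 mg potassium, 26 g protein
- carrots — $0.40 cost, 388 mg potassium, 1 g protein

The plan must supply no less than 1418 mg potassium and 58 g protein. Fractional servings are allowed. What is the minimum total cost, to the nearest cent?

With two linear requirements the optimum uses one or two foods; enumerate the corners.
chicken breast only: max(1418/240, 58/26) = 5.908 servings → $11.82.
carrots only: max(1418/388, 58/1) = 58 servings → $23.20.
chicken breast + carrots with both tight: 2.141 servings and 2.33 servings → $5.21.
So the least-cost plan costs $5.21.

$5.21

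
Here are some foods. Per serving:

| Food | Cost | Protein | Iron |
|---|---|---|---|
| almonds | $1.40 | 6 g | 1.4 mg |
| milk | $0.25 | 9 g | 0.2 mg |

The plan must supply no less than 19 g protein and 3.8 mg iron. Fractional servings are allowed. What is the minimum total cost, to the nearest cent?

This is a tiny linear program; its minimum lies at a vertex of the feasible set. List the vertices and price them.
almonds only: max(19/6, 3.8/1.4) = 3.167 servings → $4.43.
milk only: max(19/9, 3.8/0.2) = 19 servings → $4.75.
almonds + milk with both tight: 2.667 servings and 0.3333 servings → $3.82.
So the least-cost plan costs $3.82.

$3.82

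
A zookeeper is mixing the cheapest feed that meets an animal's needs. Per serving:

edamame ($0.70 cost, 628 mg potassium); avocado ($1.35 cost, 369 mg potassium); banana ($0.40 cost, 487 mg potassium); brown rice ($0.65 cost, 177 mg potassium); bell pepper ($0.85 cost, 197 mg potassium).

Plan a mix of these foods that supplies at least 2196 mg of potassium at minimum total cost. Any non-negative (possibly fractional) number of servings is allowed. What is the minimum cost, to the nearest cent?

$1.80

Cost per mg of potassium: banana $0.0008, edamame $0.0011, avocado $0.0037, brown rice $0.0037, bell pepper $0.0043.
With no serving limits, use only banana: 2196 mg / 487 mg = 4.509 servings × $0.40 = $1.80.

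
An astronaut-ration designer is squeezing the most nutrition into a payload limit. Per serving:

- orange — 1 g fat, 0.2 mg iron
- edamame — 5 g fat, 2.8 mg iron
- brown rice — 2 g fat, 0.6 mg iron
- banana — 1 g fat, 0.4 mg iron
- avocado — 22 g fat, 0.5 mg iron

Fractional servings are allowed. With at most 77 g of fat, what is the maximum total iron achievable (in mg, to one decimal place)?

43.1 mg

Iron per g fat: edamame 0.56, banana 0.4, brown rice 0.3, orange 0.2, avocado 0.02273.
With no serving limits, spend the whole fat allowance on edamame: 77 g / 5 g × 2.8 mg = 43.1 mg.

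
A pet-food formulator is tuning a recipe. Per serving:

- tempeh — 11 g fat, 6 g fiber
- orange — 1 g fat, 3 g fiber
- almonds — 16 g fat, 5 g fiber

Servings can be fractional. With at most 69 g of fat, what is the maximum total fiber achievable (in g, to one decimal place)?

Fiber per g fat: orange 3, tempeh 0.5455, almonds 0.3125.
With no serving limits, spend the whole fat allowance on orange: 69 g / 1 g × 3 g = 207.0 g.

207.0 g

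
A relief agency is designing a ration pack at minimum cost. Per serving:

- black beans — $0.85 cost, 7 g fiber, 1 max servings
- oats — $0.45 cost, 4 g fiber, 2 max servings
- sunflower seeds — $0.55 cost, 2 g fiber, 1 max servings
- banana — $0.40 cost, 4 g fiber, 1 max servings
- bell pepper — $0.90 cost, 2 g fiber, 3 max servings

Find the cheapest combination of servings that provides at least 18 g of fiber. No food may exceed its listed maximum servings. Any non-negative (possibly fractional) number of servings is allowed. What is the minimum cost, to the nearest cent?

Cost per g of fiber: banana $0.1000, oats $0.1125, black beans $0.1214, sunflower seeds $0.2750, bell pepper $0.4500.
Take 1 serving of banana: +4.0 g fiber for $0.40 (total $0.40, still need 14.0 g).
Take 2 servings of oats: +8.0 g fiber for $0.90 (total $1.30, still need 6.0 g).
Take 0.8571 servings of black beans: +6.0 g fiber for $0.73 (total $2.03, still need 0.0 g).
Filling from the cheapest source first is optimal under one linear minimum: $2.03.

$2.03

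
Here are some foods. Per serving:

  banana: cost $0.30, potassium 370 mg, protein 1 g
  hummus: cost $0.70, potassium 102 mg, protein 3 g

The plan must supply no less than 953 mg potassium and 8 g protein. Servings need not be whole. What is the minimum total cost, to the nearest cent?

banana only: max(953/370, 8/1) = 8 servings → $2.40.
hummus only: max(953/102, 8/3) = 9.343 servings → $6.54.
banana + hummus with both tight: 2.027 servings and 1.991 servings → $2.00.
Cheapest feasible corner: $2.00.

$2.00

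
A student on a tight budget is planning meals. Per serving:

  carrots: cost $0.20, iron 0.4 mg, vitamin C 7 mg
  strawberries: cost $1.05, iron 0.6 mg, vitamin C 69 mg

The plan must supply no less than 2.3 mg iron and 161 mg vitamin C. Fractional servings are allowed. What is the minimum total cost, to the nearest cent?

Two binding constraints pin down two serving amounts, so the optimal mix uses at most two foods. The candidates are each food alone (scaled to the tighter of iron/vitamin C) and each pair with both constraints tight.
carrots only: max(2.3/0.4, 161/7) = 23 servings → $4.60.
strawberries only: max(2.3/0.6, 161/69) = 3.833 servings → $4.03.
carrots + strawberries with both tight: 2.654 servings and 2.064 servings → $2.70.
So the least-cost plan costs $2.70.

$2.70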